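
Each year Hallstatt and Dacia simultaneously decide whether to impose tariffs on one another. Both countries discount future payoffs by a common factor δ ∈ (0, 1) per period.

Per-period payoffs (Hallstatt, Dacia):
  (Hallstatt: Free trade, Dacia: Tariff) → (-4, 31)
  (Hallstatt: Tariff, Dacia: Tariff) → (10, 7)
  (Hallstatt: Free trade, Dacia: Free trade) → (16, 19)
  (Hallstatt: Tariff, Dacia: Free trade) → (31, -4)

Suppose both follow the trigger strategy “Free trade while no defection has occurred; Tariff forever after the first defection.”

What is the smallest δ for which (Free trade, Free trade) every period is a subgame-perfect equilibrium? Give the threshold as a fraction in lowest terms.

Hallstatt's threshold: (31−16)/(31−10) = 5/7.
Dacia's threshold: (31−19)/(31−7) = 1/2.
5/7 > 1/2, so Hallstatt binds and δ* = 5/7.

5/7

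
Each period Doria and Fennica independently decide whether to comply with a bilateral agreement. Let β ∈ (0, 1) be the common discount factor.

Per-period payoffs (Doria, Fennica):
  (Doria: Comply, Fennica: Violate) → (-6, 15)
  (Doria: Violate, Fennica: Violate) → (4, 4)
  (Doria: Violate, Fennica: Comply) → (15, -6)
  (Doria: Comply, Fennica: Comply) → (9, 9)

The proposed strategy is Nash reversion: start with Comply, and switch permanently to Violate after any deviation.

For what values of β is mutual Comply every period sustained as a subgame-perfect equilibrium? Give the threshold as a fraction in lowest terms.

Under grim trigger the critical discount factor is (T−C)/(T−P) with T = 15, C = 9, P = 4.
β* = (15−9)/(15−4) = 6/11.

6/11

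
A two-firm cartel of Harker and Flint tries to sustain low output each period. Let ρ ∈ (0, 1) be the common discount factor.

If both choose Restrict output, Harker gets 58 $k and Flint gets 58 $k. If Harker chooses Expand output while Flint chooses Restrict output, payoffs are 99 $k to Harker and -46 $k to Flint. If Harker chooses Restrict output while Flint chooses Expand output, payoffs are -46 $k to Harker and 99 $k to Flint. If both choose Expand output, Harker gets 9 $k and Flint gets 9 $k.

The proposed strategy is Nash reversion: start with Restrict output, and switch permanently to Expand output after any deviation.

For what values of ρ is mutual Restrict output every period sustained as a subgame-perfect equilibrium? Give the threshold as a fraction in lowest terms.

41/90

Under grim trigger the critical discount factor is (T−C)/(T−P) with T = 99, C = 58, P = 9.
ρ* = (99−58)/(99−9) = 41/90.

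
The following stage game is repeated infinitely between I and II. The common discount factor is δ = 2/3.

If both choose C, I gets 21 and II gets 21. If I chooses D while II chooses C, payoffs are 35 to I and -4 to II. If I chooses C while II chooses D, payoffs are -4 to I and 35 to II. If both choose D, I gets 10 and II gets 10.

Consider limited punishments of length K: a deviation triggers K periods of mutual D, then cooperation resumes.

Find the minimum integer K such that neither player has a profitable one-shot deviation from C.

No profitable deviation requires (21−10)(δ+…+δ^K) ≥ 35−21, i.e. δ+…+δ^K ≥ 14/11 ≈ 1.2727.
With δ = 2/3, the partial sums are K=1: 0.6667, K=2: 1.1111, K=3: 1.4074.
K = 3 is the first length at which the sum reaches 1.2727.

3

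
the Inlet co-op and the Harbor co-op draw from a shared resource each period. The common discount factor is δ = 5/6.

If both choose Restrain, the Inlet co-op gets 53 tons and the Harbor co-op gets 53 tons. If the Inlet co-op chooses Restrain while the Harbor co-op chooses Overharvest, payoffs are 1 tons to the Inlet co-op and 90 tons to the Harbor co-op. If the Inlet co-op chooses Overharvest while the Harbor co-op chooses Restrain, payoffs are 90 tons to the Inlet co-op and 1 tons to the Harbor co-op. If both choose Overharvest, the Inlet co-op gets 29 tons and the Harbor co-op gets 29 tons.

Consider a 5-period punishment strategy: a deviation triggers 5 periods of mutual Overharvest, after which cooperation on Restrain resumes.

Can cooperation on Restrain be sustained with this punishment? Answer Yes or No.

Yes

Comparing payoff streams over the 6 periods until play realigns: cooperate → 53(1+δ+…+δ^5); deviate → 90 + 29(δ+…+δ^5).
Cooperation is sustained iff (53−29)(δ+…+δ^5) ≥ 90−53.
δ+…+δ^5 = 5/6·(1−(5/6)^5)/(1−5/6) = 2.9906, and (90−53)/(53−29) = 1.5417.
2.9906 ≥ 1.5417, so cooperation is sustainable.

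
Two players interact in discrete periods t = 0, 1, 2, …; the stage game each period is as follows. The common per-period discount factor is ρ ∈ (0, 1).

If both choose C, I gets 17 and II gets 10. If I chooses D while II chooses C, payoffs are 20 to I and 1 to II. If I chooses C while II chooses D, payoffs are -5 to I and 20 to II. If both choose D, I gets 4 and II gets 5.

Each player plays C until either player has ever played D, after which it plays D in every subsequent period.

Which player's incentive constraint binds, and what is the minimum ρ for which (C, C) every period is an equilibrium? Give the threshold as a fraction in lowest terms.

II; ρ ≥ 2/3

I: cooperation gives 17 each period; deviation gives 20 once then 4 forever.
  17/(1−ρ) ≥ 20 + 4ρ/(1−ρ) ⇒ ρ ≥ 3/16.
II: cooperation gives 10 each period; deviation gives 20 once then 5 forever.
  ρ ≥ 10/15 = 2/3.
Both must hold, so the binding constraint is II's: ρ ≥ 2/3.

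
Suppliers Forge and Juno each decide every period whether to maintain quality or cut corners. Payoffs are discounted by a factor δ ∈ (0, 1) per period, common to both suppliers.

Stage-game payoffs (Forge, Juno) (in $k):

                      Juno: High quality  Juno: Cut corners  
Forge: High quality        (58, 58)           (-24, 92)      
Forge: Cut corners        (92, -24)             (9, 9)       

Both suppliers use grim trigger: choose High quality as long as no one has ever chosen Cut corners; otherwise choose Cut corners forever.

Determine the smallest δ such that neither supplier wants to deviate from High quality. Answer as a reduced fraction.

34/83

Cooperation forever yields 58 each period: 58/(1−δ).
Deviating yields 92 once, then 9 forever: 92 + 9δ/(1−δ).
No profitable deviation requires 58/(1−δ) ≥ 92 + 9δ/(1−δ).
Multiplying by (1−δ): 58 ≥ 92(1−δ) + 9δ = 92 − 83δ.
So 83δ ≥ 34, i.e. δ ≥ 34/83.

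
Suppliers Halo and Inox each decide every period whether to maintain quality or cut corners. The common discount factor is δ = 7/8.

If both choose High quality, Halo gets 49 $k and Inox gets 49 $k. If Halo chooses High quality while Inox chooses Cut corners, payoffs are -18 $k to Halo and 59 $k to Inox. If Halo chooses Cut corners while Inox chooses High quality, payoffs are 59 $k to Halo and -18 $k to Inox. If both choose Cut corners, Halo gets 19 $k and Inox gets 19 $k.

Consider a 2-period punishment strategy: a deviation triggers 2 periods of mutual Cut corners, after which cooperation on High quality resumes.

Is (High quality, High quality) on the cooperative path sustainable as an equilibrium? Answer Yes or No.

Yes

IC: δ+…+δ^2 ≥ (59−49)/(49−19) = 1/3.
At δ = 7/8: partial sum = 1.6406 ≥ 0.3333. Cooperation sustainable.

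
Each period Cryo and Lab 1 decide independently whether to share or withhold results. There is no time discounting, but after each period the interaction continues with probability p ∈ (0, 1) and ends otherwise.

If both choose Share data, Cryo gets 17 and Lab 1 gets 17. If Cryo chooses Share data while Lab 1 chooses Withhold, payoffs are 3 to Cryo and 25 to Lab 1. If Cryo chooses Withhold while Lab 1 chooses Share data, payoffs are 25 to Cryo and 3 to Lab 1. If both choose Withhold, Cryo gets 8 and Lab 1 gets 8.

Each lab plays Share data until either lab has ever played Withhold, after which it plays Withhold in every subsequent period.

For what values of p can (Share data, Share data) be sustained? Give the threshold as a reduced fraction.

With no time discounting, the continuation probability p plays the role of the discount factor.
Grim-trigger IC: 17/(1−p) ≥ 25 + 8p/(1−p) ⇒ p ≥ (25−17)/(25−8) = 8/17.

8/17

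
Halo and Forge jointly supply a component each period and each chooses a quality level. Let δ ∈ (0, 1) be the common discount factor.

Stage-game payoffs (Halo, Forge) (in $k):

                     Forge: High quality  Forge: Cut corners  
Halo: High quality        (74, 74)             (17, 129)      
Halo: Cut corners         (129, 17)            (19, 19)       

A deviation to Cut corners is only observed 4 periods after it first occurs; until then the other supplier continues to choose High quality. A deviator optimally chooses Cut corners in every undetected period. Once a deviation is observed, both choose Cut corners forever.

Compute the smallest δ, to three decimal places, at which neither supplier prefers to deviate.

The best deviation is to choose Cut corners for all 4 undetected periods, earning 129 each, then 19 forever once detected.
Deviation value: 129(1−δ^4)/(1−δ) + 19δ^4/(1−δ); cooperation value: 74/(1−δ).
IC: 74 ≥ 129(1−δ^4) + 19δ^4 = 129 − 110δ^4.
So δ^4 ≥ 55/110 = 1/2, giving δ ≥ (1/2)^(1/4) ≈ 0.841.

0.841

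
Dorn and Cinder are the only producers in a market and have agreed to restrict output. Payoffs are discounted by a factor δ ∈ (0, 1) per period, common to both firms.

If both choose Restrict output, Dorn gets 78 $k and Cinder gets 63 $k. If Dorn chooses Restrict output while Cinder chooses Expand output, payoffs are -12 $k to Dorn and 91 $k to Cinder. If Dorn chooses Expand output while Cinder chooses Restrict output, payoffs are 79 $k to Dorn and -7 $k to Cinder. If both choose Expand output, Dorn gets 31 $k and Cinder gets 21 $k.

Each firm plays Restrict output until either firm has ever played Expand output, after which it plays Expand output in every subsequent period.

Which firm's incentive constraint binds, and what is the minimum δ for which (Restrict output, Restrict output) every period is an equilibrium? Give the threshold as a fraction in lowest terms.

Dorn: cooperation gives 78 each period; deviation gives 79 once then 31 forever.
  78/(1−δ) ≥ 79 + 31δ/(1−δ) ⇒ δ ≥ 1/48.
Cinder: cooperation gives 63 each period; deviation gives 91 once then 21 forever.
  δ ≥ 28/70 = 2/5.
Both must hold, so the binding constraint is Cinder's: δ ≥ 2/5.

Cinder; δ ≥ 2/5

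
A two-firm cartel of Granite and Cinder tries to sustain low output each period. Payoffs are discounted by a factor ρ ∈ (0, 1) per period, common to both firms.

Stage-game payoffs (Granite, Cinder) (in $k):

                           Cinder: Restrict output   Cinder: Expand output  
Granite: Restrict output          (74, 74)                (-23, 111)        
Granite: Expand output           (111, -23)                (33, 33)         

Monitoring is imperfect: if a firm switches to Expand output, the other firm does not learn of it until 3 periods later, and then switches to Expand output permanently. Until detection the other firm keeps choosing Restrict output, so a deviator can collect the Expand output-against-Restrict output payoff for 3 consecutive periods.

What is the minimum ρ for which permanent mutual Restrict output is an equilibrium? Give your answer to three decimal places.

The best deviation is to choose Expand output for all 3 undetected periods, earning 111 each, then 33 forever once detected.
Deviation value: 111(1−ρ^3)/(1−ρ) + 33ρ^3/(1−ρ); cooperation value: 74/(1−ρ).
IC: 74 ≥ 111(1−ρ^3) + 33ρ^3 = 111 − 78ρ^3.
So ρ^3 ≥ 37/78, giving ρ ≥ (37/78)^(1/3) ≈ 0.780.

0.780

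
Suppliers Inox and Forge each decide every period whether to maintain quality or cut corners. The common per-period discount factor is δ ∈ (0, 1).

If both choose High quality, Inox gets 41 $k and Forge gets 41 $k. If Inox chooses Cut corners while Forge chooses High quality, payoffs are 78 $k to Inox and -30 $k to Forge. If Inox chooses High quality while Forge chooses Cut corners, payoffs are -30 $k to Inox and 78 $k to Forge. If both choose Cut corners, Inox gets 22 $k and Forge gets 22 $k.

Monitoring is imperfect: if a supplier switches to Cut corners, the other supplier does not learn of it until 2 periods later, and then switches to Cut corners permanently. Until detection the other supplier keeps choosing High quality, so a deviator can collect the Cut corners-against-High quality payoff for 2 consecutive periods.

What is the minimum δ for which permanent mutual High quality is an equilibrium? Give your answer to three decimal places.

A deviator earns 78 for 2 periods, then 22 forever; cooperating earns 41 forever. Multiplying the IC by (1−δ):
41 ≥ 78(1−δ^2) + 22δ^2, so 56·δ^2 ≥ 37 and δ^2 ≥ 37/56.
δ ≥ (37/56)^(1/2) ≈ 0.813.

0.813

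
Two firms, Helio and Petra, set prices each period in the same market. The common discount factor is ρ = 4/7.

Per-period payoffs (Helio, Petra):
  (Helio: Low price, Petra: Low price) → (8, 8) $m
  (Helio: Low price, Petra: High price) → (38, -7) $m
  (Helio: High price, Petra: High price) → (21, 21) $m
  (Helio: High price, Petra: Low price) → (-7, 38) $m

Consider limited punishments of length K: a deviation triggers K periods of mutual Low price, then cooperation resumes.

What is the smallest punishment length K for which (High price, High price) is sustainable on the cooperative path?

8

IC: ρ(1−ρ^K)/(1−ρ) ≥ (38−21)/(21−8) = 17/13.
With ρ = 4/7: need 1 − ρ^K ≥ 17/13·(1−4/7)/(4/7), i.e. ρ^K ≤ 0.0192.
Since (4/7)^7 = 0.0199 and (4/7)^8 = 0.0114, the smallest such K is 8.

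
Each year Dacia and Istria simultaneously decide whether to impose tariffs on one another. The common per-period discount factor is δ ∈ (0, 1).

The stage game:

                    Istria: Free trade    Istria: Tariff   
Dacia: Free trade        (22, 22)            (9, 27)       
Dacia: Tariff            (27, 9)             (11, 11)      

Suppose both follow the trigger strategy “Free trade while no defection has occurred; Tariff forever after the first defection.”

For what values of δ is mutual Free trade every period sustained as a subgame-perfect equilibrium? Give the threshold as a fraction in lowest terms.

5/16

22/(1−δ) ≥ 27 + 11δ/(1−δ)
22 ≥ 27 − 16δ
δ ≥ 5/16.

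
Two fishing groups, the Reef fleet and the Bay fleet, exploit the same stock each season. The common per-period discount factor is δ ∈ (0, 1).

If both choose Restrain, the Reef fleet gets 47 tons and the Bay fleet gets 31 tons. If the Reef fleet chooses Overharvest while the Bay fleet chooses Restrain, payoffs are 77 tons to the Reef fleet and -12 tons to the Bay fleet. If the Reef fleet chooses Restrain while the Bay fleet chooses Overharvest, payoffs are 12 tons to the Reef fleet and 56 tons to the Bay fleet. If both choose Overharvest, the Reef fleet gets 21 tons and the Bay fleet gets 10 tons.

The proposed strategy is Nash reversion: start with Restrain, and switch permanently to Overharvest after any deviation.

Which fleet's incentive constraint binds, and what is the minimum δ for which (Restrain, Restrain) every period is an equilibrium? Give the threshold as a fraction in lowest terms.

the Bay fleet; δ ≥ 25/46

For the Reef fleet: deviation gain 77−47 = 30, per-period punishment loss 47−21 = 26. IC gives δ ≥ 30/56 = 15/28.
For the Bay fleet: gain 25, loss 21 per period, so δ ≥ 25/46.
The tighter constraint is the Bay fleet's, so cooperation needs δ ≥ 25/46.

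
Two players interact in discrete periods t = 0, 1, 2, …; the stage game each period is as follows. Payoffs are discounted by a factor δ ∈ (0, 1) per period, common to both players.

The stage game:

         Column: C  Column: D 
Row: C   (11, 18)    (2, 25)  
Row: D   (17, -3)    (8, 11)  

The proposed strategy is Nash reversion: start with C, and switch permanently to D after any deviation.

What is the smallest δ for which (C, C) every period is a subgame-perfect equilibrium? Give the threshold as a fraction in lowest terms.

Row: cooperation gives 11 each period; deviation gives 17 once then 8 forever.
  11/(1−δ) ≥ 17 + 8δ/(1−δ) ⇒ δ ≥ 6/9 = 2/3.
Column: cooperation gives 18 each period; deviation gives 25 once then 11 forever.
  δ ≥ 7/14 = 1/2.
Both must hold, so the binding constraint is Row's: δ ≥ 2/3.

2/3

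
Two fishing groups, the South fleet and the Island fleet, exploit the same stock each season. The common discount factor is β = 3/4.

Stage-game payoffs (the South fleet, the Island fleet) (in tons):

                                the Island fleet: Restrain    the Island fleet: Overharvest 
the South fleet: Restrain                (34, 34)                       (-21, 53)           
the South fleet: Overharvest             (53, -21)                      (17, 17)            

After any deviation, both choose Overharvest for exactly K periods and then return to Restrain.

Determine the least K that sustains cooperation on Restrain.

2

IC: β(1−β^K)/(1−β) ≥ (53−34)/(34−17) = 19/17.
With β = 3/4: need 1 − β^K ≥ 19/17·(1−3/4)/(3/4), i.e. β^K ≤ 0.6275.
Since (3/4)^1 = 0.7500 and (3/4)^2 = 0.5625, the smallest such K is 2.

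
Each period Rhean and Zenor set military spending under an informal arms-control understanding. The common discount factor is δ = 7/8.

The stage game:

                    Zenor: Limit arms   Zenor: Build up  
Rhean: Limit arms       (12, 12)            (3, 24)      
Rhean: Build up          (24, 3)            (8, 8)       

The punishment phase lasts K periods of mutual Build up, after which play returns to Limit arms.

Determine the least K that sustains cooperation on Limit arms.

No profitable deviation requires (12−8)(δ+…+δ^K) ≥ 24−12, i.e. δ+…+δ^K ≥ 3 ≈ 3.0000.
With δ = 7/8, the partial sums are K=1: 0.8750, K=2: 1.6406, K=3: 2.3105, K=4: 2.8967, K=5: 3.4096.
K = 5 is the first length at which the sum reaches 3.0000.

5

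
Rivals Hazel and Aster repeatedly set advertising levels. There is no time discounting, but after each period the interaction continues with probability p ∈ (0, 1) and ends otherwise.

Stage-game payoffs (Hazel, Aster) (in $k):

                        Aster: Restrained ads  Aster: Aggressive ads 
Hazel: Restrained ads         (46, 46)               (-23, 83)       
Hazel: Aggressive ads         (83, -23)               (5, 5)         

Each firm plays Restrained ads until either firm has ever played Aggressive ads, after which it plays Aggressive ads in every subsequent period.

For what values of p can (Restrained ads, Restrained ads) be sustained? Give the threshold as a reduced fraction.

37/78

Expected cooperation value is 46 + p·46 + p²·46 + … = 46/(1−p); deviation gives 83 + p·5/(1−p).
46 ≥ 83(1−p) + 5p ⇒ 78p ≥ 37 ⇒ p ≥ 37/78.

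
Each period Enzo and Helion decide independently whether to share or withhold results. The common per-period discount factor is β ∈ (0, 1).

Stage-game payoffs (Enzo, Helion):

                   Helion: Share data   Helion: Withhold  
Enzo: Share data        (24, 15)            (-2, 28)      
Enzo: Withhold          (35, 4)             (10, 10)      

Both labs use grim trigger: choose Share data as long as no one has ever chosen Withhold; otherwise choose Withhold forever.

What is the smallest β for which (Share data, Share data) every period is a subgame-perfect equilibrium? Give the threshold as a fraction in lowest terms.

13/18

Enzo's threshold: (35−24)/(35−10) = 11/25.
Helion's threshold: (28−15)/(28−10) = 13/18.
11/25 < 13/18, so Helion binds and β* = 13/18.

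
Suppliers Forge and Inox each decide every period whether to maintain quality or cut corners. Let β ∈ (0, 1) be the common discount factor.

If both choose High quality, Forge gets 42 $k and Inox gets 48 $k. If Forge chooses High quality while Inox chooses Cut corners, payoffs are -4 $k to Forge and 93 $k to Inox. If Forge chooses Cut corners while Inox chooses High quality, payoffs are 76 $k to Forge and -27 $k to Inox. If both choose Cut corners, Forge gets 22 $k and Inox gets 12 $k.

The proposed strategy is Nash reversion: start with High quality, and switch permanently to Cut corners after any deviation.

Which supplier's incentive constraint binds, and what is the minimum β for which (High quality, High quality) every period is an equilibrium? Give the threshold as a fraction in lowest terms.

Forge: cooperation gives 42 each period; deviation gives 76 once then 22 forever.
  42/(1−β) ≥ 76 + 22β/(1−β) ⇒ β ≥ 34/54 = 17/27.
Inox: cooperation gives 48 each period; deviation gives 93 once then 12 forever.
  β ≥ 45/81 = 5/9.
Both must hold, so the binding constraint is Forge's: β ≥ 17/27.

Forge; β ≥ 17/27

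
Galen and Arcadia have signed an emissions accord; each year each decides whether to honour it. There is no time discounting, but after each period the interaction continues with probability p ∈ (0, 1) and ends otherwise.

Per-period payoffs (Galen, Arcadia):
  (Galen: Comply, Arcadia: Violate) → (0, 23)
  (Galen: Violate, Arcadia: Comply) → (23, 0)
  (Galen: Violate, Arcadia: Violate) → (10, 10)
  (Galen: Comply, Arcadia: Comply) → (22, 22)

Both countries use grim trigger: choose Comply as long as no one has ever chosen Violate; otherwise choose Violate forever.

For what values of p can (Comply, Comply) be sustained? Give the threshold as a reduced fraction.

With no time discounting, the continuation probability p plays the role of the discount factor.
Grim-trigger IC: 22/(1−p) ≥ 23 + 10p/(1−p) ⇒ p ≥ (23−22)/(23−10) = 1/13.

1/13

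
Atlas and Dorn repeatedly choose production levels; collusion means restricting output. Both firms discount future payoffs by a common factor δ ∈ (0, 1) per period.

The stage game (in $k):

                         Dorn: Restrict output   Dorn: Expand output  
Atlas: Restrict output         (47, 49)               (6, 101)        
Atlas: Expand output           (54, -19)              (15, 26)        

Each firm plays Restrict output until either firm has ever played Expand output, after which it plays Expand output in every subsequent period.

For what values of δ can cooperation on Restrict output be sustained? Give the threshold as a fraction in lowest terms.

52/75

Atlas: cooperation gives 47 each period; deviation gives 54 once then 15 forever.
  47/(1−δ) ≥ 54 + 15δ/(1−δ) ⇒ δ ≥ 7/39.
Dorn: cooperation gives 49 each period; deviation gives 101 once then 26 forever.
  δ ≥ 52/75.
Both must hold, so the binding constraint is Dorn's: δ ≥ 52/75.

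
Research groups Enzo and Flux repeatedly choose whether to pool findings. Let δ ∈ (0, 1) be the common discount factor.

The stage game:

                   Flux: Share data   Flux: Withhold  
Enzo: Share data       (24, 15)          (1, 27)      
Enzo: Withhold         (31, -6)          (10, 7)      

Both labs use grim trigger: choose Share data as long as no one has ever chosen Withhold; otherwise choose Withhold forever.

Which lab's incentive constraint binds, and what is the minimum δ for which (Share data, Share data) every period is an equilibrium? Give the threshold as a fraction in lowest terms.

Enzo: cooperation gives 24 each period; deviation gives 31 once then 10 forever.
  24/(1−δ) ≥ 31 + 10δ/(1−δ) ⇒ δ ≥ 7/21 = 1/3.
Flux: cooperation gives 15 each period; deviation gives 27 once then 7 forever.
  δ ≥ 12/20 = 3/5.
Both must hold, so the binding constraint is Flux's: δ ≥ 3/5.

Flux; δ ≥ 3/5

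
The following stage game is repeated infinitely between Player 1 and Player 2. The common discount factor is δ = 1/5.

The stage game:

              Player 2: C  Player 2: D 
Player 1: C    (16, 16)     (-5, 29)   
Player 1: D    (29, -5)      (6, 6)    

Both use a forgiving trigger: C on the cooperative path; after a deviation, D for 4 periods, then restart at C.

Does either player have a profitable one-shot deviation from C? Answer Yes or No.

Yes

A one-shot deviation gives 29 now, then 6 for 4 periods, then back to 16.
Gain from deviating: (29−16) today; loss: (16−6) in each of the next 4 periods.
No-deviation condition: (16−6)(δ+…+δ^4) ≥ 29−16, i.e. δ+…+δ^4 ≥ 13/10.
At δ = 1/5: δ+…+δ^4 = 0.2496 < 1.3000.
So cooperation is not sustainable.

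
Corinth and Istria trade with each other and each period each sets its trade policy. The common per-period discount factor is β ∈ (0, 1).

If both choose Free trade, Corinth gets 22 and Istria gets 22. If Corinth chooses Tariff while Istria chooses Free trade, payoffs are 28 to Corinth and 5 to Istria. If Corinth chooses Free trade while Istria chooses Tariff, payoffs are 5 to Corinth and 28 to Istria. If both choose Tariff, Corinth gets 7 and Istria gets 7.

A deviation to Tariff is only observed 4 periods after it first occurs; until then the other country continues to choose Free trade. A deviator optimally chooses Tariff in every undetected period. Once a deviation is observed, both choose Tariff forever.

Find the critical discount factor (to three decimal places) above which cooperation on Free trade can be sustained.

0.731

A deviator earns 28 for 4 periods, then 7 forever; cooperating earns 22 forever. Multiplying the IC by (1−β):
22 ≥ 28(1−β^4) + 7β^4, so 21·β^4 ≥ 6 and β^4 ≥ 2/7.
β ≥ (2/7)^(1/4) ≈ 0.731.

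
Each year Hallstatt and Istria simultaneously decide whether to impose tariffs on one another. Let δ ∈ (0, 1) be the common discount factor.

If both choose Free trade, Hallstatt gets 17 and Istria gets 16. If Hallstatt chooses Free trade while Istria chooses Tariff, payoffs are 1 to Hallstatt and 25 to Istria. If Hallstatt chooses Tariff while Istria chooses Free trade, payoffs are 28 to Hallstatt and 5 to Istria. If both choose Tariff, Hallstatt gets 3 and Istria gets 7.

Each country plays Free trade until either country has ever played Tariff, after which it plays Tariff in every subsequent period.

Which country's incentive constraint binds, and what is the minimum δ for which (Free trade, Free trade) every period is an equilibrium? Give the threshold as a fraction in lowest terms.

Hallstatt's threshold: (28−17)/(28−3) = 11/25.
Istria's threshold: (25−16)/(25−7) = 1/2.
11/25 < 1/2, so Istria binds and δ* = 1/2.

Istria; δ ≥ 1/2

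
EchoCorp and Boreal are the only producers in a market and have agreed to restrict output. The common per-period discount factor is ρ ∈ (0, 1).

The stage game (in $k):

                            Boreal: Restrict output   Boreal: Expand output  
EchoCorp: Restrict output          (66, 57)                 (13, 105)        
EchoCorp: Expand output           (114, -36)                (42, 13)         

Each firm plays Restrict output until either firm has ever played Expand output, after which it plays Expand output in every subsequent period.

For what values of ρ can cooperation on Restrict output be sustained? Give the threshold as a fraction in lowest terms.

2/3

For EchoCorp: deviation gain 114−66 = 48, per-period punishment loss 66−42 = 24. IC gives ρ ≥ 48/72 = 2/3.
For Boreal: gain 48, loss 44 per period, so ρ ≥ 48/92 = 12/23.
The tighter constraint is EchoCorp's, so cooperation needs ρ ≥ 2/3.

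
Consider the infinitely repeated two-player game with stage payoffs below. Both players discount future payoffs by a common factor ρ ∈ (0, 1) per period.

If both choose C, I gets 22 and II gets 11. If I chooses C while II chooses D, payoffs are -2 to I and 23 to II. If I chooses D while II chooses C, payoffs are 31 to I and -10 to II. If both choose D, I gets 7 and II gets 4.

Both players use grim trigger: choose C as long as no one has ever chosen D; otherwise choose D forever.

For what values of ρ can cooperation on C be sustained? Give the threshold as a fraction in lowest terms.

12/19

For I: deviation gain 31−22 = 9, per-period punishment loss 22−7 = 15. IC gives ρ ≥ 9/24 = 3/8.
For II: gain 12, loss 7 per period, so ρ ≥ 12/19.
The tighter constraint is II's, so cooperation needs ρ ≥ 12/19.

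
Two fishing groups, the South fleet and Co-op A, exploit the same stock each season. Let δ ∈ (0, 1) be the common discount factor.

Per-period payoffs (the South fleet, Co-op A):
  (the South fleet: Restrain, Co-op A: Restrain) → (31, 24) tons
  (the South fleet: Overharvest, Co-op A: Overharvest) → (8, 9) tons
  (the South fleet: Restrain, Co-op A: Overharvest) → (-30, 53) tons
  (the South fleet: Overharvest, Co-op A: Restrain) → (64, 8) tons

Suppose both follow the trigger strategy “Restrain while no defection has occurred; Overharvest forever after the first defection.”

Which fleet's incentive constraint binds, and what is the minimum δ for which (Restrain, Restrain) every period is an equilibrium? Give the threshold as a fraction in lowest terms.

the South fleet's threshold: (64−31)/(64−8) = 33/56.
Co-op A's threshold: (53−24)/(53−9) = 29/44.
33/56 < 29/44, so Co-op A binds and δ* = 29/44.

Co-op A; δ ≥ 29/44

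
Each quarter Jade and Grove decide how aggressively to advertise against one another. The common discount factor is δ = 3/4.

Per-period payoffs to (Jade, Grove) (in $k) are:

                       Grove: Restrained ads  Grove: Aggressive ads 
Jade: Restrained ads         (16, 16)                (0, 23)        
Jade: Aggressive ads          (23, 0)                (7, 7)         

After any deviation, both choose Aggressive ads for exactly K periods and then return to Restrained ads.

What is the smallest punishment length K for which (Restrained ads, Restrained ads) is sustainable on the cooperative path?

Need Σ_{k=1}^{K} δ^k ≥ (23−16)/(16−7) = 0.7778 at δ = 3/4.
At K = 1 the sum is 0.7500 < 0.7778; at K = 2 it is 1.3125 ≥ 0.7778.
So the minimum punishment length is K = 2.

2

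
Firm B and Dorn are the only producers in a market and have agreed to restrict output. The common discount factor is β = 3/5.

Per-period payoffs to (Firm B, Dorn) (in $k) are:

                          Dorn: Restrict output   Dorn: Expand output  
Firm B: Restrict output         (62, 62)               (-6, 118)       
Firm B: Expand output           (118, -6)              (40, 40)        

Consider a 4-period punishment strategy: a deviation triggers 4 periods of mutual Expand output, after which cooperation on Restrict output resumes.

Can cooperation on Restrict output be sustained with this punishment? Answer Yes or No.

No

A one-shot deviation gives 118 now, then 40 for 4 periods, then back to 62.
Gain from deviating: (118−62) today; loss: (62−40) in each of the next 4 periods.
No-deviation condition: (62−40)(β+…+β^4) ≥ 118−62, i.e. β+…+β^4 ≥ 28/11.
At β = 3/5: β+…+β^4 = 1.3056 < 2.5455.
So cooperation is not sustainable.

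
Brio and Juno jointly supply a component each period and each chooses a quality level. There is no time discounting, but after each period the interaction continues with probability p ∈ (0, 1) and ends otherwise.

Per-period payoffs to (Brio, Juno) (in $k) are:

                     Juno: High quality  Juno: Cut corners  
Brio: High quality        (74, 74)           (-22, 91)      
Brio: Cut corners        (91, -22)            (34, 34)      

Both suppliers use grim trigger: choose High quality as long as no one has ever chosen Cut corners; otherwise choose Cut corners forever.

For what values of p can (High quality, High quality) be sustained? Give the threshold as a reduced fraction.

With no time discounting, the continuation probability p plays the role of the discount factor.
Grim-trigger IC: 74/(1−p) ≥ 91 + 34p/(1−p) ⇒ p ≥ (91−74)/(91−34) = 17/57.

17/57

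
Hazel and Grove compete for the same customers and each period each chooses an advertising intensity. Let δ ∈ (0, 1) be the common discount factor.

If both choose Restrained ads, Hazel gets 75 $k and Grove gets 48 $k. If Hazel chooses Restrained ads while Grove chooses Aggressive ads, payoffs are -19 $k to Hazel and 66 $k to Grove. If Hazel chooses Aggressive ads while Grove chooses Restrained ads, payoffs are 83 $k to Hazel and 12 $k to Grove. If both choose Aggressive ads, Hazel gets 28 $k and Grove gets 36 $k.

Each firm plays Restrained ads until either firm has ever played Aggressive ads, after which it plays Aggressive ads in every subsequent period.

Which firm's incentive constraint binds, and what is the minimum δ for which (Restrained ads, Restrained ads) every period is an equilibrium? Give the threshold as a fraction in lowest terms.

Hazel: cooperation gives 75 each period; deviation gives 83 once then 28 forever.
  75/(1−δ) ≥ 83 + 28δ/(1−δ) ⇒ δ ≥ 8/55.
Grove: cooperation gives 48 each period; deviation gives 66 once then 36 forever.
  δ ≥ 18/30 = 3/5.
Both must hold, so the binding constraint is Grove's: δ ≥ 3/5.

Grove; δ ≥ 3/5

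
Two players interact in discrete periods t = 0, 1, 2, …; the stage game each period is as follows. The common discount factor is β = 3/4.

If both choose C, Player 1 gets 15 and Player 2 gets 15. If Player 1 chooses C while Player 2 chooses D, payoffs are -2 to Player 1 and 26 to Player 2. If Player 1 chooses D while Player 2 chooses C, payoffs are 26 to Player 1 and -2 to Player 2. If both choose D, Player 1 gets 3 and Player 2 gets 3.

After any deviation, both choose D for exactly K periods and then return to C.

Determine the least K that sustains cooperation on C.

2

No profitable deviation requires (15−3)(β+…+β^K) ≥ 26−15, i.e. β+…+β^K ≥ 11/12 ≈ 0.9167.
With β = 3/4, the partial sums are K=1: 0.7500, K=2: 1.3125.
K = 2 is the first length at which the sum reaches 0.9167.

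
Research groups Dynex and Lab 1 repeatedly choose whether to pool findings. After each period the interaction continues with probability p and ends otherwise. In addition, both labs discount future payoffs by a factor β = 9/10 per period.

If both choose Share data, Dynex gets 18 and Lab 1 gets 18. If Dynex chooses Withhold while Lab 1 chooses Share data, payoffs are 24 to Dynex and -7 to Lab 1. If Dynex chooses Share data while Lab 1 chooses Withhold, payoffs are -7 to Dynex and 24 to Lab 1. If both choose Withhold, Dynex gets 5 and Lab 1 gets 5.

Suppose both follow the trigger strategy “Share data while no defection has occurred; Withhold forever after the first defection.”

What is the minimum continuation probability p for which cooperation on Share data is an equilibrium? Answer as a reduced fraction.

20/57

Expected continuation weight on next period's payoff is β·p = 9/10·p, which plays the role of the discount factor.
Cooperation requires 9/10·p ≥ (24−18)/(24−5) = 6/19, hence p ≥ 20/57.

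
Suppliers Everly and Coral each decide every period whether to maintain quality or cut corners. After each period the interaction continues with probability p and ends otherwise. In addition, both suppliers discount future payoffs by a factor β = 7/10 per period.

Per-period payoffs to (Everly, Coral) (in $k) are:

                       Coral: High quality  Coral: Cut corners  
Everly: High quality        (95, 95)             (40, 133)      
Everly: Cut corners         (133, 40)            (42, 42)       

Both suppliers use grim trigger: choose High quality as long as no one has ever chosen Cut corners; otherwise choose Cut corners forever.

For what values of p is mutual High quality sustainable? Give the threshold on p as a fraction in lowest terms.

380/637

Expected continuation weight on next period's payoff is β·p = 7/10·p, which plays the role of the discount factor.
Cooperation requires 7/10·p ≥ (133−95)/(133−42) = 38/91, hence p ≥ 380/637.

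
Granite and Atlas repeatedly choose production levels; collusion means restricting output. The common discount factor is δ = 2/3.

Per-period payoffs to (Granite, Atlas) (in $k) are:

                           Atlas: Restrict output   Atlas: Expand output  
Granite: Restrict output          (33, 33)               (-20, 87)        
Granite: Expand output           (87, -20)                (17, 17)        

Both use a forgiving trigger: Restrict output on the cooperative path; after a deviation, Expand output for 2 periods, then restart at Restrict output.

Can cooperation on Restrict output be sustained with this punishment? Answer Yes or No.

IC: δ+…+δ^2 ≥ (87−33)/(33−17) = 27/8.
At δ = 2/3: partial sum = 1.1111 < 3.3750. Cooperation not sustainable.

No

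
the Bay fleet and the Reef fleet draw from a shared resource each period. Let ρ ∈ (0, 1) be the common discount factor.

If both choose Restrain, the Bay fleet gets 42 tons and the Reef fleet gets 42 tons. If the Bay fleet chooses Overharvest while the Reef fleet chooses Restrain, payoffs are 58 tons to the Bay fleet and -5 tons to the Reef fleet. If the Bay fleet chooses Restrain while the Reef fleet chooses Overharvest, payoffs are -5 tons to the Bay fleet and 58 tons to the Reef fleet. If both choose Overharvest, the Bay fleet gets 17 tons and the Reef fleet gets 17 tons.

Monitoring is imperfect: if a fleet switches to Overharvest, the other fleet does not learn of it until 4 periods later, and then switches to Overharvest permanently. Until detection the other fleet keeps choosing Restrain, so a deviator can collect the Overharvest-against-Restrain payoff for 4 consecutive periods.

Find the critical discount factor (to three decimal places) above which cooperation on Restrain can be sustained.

The best deviation is to choose Overharvest for all 4 undetected periods, earning 58 each, then 17 forever once detected.
Deviation value: 58(1−ρ^4)/(1−ρ) + 17ρ^4/(1−ρ); cooperation value: 42/(1−ρ).
IC: 42 ≥ 58(1−ρ^4) + 17ρ^4 = 58 − 41ρ^4.
So ρ^4 ≥ 16/41, giving ρ ≥ (16/41)^(1/4) ≈ 0.790.

0.790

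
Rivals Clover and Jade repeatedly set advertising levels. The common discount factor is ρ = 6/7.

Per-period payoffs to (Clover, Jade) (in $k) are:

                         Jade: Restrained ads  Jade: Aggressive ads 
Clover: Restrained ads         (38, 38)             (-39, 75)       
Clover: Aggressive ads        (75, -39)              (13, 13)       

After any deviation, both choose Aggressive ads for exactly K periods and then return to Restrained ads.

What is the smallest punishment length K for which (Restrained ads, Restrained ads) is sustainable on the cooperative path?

Need Σ_{k=1}^{K} ρ^k ≥ (75−38)/(38−13) = 1.4800 at ρ = 6/7.
At K = 1 the sum is 0.8571 < 1.4800; at K = 2 it is 1.5918 ≥ 1.4800.
So the minimum punishment length is K = 2.

2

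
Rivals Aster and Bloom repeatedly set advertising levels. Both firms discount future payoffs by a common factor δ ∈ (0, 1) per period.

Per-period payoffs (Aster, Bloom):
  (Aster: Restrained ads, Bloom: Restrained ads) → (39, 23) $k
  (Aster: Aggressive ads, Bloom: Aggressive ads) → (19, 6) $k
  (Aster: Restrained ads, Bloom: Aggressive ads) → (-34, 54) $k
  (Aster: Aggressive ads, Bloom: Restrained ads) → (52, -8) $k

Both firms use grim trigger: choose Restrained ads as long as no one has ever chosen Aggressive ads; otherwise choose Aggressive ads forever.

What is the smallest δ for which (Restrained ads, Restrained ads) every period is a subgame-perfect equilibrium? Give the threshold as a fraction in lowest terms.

31/48

Aster's threshold: (52−39)/(52−19) = 13/33.
Bloom's threshold: (54−23)/(54−6) = 31/48.
13/33 < 31/48, so Bloom binds and δ* = 31/48.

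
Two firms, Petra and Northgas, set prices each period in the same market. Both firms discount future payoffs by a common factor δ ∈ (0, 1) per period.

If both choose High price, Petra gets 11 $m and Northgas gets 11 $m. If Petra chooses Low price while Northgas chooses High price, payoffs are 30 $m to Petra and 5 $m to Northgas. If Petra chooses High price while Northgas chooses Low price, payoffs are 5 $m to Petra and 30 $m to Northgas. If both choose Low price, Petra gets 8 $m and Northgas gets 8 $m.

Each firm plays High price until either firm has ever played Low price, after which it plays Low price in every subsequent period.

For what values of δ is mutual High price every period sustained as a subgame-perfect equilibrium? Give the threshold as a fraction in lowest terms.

Under grim trigger the critical discount factor is (T−C)/(T−P) with T = 30, C = 11, P = 8.
δ* = (30−11)/(30−8) = 19/22.

19/22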